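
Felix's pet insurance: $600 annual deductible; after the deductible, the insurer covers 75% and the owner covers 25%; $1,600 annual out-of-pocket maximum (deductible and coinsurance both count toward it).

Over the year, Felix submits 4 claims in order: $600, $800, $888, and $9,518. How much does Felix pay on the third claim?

$222

Claim 1 — $600: all of it applies to the deductible. Owner pays $600; OOP now $600.
Claim 2 — $800: 25% coinsurance on $800 = $200. Owner owes $200 (running OOP $800).
Claim 3 — $888: deductible met; 25% of $888 = $222. Owner owes $222 (running OOP $1,022).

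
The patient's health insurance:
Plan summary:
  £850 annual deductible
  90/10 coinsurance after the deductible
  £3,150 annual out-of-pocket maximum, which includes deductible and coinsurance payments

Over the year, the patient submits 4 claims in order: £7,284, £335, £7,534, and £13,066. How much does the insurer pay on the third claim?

Claim 1 — £7,284: £850 to deductible, leaving £6,434; 10% of £6,434 = £643.40. Patient pays £1,493.40; OOP now £1,493.40. Insurer: £7,284 − £1,493.40 = £5,790.60.
Claim 2 — £335: 10% coinsurance on £335 = £33.50. Patient owes £33.50 (running OOP £1,526.90). Plan pays £335 − £33.50 = £301.50.
Claim 3 — £7,534: deductible met; 10% of £7,534 = £753.40. Patient pays £753.40; OOP now £2,280.30. Plan pays £7,534 − £753.40 = £6,780.60.

£6,780.60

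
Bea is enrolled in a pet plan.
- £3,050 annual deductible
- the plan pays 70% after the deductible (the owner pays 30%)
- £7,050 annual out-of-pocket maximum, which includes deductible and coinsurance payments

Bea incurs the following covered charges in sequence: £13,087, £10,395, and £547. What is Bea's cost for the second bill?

£988.90

#1 (£13,087): deductible takes £3,050, £10,037 remains; coinsurance £10,037 × 30% = £3,011.10. Cost to owner: £6,061.10. OOP to date £6,061.10.
#2 (£10,395): deductible already satisfied, so owner's share is 30% × £10,395 = £3,118.50. OOP would hit £9,179.60 > £7,050, so the cap limits the owner to £7,050 − £6,061.10 = £988.90.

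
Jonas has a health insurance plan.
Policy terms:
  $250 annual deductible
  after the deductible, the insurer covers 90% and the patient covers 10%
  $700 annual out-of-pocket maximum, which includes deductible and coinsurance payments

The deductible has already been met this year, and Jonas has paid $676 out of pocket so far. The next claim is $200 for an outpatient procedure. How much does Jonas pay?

$20

The deductible is already satisfied, so the full bill goes to coinsurance.
Patient's 10% share of $200 is $20.
Year-to-date out-of-pocket becomes $676 + $20 = $696, still under the $700 maximum, so no cap applies.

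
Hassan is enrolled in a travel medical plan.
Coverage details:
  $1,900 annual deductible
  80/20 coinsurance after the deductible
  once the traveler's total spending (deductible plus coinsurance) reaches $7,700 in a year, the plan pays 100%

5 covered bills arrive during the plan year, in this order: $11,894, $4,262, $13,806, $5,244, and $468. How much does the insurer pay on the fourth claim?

$5,056.40

#1 ($11,894): $1,900 finishes the deductible; $9,994 goes to coinsurance; coinsurance $9,994 × 20% = $1,998.80. Traveler pays $3,898.80; OOP now $3,898.80. Insurer: $11,894 − $3,898.80 = $7,995.20.
#2 ($4,262): 20% coinsurance on $4,262 = $852.40. Traveler owes $852.40 (running OOP $4,751.20). Insurer: $4,262 − $852.40 = $3,409.60.
#3 ($13,806): deductible met; 20% of $13,806 = $2,761.20. Traveler owes $2,761.20 (running OOP $7,512.40). Insurer: $13,806 − $2,761.20 = $11,044.80.
#4 ($5,244): 20% coinsurance on $5,244 = $1,048.80. That would push OOP to $8,561.20, over the $7,700 cap, so traveler pays $7,700 − $7,512.40 = $187.60. Insurer: $5,244 − $187.60 = $5,056.40.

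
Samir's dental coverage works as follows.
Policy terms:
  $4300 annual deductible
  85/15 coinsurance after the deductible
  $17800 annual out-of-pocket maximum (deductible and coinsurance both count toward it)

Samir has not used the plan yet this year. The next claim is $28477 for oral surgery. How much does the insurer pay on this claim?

The full $4300 deductible is still open; $4300 of this bill applies to it.
That leaves $28477 − $4300 = $24177 for coinsurance.
15% of $24177 = $3626.55 falls to the patient.
So the patient owes $4300 + $3626.55 = $7926.55 before any cap.
Cumulative spending $0 + $7926.55 = $7926.55 stays under the $17800 maximum.
The insurer covers the remainder: $28477 − $7926.55 = $20550.45.

$20550.45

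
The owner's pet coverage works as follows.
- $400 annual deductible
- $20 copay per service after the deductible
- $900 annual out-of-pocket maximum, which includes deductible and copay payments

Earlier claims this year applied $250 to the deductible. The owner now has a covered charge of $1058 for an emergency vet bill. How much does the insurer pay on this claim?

$888

Remaining deductible: $400 − $250 = $150.
The remaining $908 (= $1058 − $150) moves to the copay.
Copay on this service: $20.
Owner responsibility before any cap: $150 + $20 = $170.
Year-to-date out-of-pocket becomes $250 + $170 = $420, still under the $900 maximum, so no cap applies.
The plan picks up $1058 − $170 = $888.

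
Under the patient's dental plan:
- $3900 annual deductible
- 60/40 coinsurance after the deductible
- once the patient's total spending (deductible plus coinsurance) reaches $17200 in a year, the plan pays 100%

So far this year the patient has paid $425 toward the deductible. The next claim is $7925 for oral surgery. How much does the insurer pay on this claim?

$425 of the $3900 deductible is already met, leaving $3475.
That leaves $7925 − $3475 = $4450 for coinsurance.
Coinsurance: $4450 × 40% = $1780.
So the patient owes $3475 + $1780 = $5255 before any cap.
Total out-of-pocket so far would be $425 + $5255 = $5680, below the $17200 cap — no reduction.
The insurer covers the remainder: $7925 − $5255 = $2670.

$2670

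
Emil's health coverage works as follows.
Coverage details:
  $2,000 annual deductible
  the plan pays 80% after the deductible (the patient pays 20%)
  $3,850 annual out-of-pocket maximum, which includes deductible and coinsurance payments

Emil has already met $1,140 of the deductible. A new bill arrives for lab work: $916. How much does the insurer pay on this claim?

$44.80

$1,140 of the $2,000 deductible is already met, leaving $860.
That leaves $916 − $860 = $56 for coinsurance.
20% of $56 = $11.20 falls to the patient.
Patient responsibility before any cap: $860 + $11.20 = $871.20.
Cumulative spending $1,140 + $871.20 = $2,011.20 stays under the $3,850 maximum.
Insurer pays the balance: $916 − $871.20 = $44.80.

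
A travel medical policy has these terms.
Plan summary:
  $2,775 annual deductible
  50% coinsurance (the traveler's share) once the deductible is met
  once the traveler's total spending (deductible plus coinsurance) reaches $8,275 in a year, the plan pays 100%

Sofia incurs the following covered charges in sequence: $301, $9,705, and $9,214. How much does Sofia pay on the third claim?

$1,884.50

Bill 1, $301: entire amount goes to the deductible. Traveler pays $301; OOP now $301.
Bill 2, $9,705: $2,474 to deductible, leaving $7,231; coinsurance $7,231 × 50% = $3,615.50. Traveler owes $6,089.50 (running OOP $6,390.50).
Bill 3, $9,214: deductible met; 50% of $9,214 = $4,607. Adding that to $6,390.50 gives $10,997.50, past the $8,275 cap; traveler pays only $8,275 − $6,390.50 = $1,884.50.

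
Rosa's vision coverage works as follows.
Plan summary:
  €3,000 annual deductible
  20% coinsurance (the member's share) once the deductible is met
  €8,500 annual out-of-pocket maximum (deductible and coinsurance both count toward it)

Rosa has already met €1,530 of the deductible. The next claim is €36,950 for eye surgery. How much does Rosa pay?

€6,970

Remaining deductible: €3,000 − €1,530 = €1,470.
The remaining €35,480 (= €36,950 − €1,470) moves to coinsurance.
Coinsurance: €35,480 × 20% = €7,096.
Member responsibility before any cap: €1,470 + €7,096 = €8,566.
Adding €8,566 to the €1,530 already spent would give €10,096, which exceeds the €8,500 cap; the member pays just €8,500 − €1,530 = €6,970.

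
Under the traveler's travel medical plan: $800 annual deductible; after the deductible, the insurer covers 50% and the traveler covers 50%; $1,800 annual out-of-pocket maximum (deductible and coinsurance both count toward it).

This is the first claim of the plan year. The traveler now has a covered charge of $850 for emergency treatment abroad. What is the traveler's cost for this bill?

$825

Nothing has been paid toward the $800 deductible, so the first $800 of this charge is applied there.
After the $800 deductible portion, $850 − $800 = $50 is subject to coinsurance.
50% of $50 = $25 falls to the traveler.
So the traveler owes $800 + $25 = $825 before any cap.
Year-to-date out-of-pocket becomes $0 + $825 = $825, still under the $1,800 maximum, so no cap applies.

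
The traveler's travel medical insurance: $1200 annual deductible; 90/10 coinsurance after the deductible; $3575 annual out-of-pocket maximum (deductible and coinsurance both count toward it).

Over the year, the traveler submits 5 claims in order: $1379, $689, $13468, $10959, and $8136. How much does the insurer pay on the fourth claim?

$10017.60

Claim 1 — $1379: $1200 to deductible, leaving $179; coinsurance $179 × 10% = $17.90. Traveler pays $1217.90; OOP now $1217.90. Plan pays $1379 − $1217.90 = $161.10.
Claim 2 — $689: 10% coinsurance on $689 = $68.90. Cost to traveler: $68.90. OOP to date $1286.80. Plan pays $689 − $68.90 = $620.10.
Claim 3 — $13468: 10% coinsurance on $13468 = $1346.80. Cost to traveler: $1346.80. OOP to date $2633.60. Plan pays $13468 − $1346.80 = $12121.20.
Claim 4 — $10959: deductible already satisfied, so traveler's share is 10% × $10959 = $1095.90. OOP would hit $3729.50 > $3575, so the cap limits the traveler to $3575 − $2633.60 = $941.40. Plan pays $10959 − $941.40 = $10017.60.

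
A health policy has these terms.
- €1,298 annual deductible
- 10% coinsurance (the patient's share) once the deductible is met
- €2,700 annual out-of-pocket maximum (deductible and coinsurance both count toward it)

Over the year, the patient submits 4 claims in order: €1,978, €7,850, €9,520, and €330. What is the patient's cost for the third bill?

Claim 1 (€1,978): €1,298 finishes the deductible; €680 goes to coinsurance; 10% of €680 = €68. Patient owes €1,366 (running OOP €1,366).
Claim 2 (€7,850): deductible met; 10% of €7,850 = €785. Patient pays €785; OOP now €2,151.
Claim 3 (€9,520): 10% coinsurance on €9,520 = €952. Adding that to €2,151 gives €3,103, past the €2,700 cap; patient pays only €2,700 − €2,151 = €549.

€549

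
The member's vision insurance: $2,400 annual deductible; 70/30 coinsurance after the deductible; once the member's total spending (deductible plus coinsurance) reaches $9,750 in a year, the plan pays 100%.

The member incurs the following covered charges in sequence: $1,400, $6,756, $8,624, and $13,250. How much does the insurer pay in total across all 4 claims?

$20,280

Claim 1 ($1,400): all of it applies to the deductible. Cost to member: $1,400. OOP to date $1,400. Insurer: $1,400 − $1,400 = $0.
Claim 2 ($6,756): $1,000 to deductible, leaving $5,756; 30% of $5,756 = $1,726.80. Cost to member: $2,726.80. OOP to date $4,126.80. Plan pays $6,756 − $2,726.80 = $4,029.20.
Claim 3 ($8,624): deductible met; 30% of $8,624 = $2,587.20. Member owes $2,587.20 (running OOP $6,714). Plan pays $8,624 − $2,587.20 = $6,036.80.
Claim 4 ($13,250): deductible met; 30% of $13,250 = $3,975. That would push OOP to $10,689, over the $9,750 cap, so member pays $9,750 − $6,714 = $3,036. Insurer: $13,250 − $3,036 = $10,214.
Insurer total: $0 + $4,029.20 + $6,036.80 + $10,214 = $20,280.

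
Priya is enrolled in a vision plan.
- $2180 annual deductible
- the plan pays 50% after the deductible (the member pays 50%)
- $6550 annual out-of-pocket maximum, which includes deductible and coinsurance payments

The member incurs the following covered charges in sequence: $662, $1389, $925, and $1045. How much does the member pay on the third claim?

$527

#1 ($662): entire amount goes to the deductible. Member owes $662 (running OOP $662).
#2 ($1389): fully absorbed by the deductible. Member pays $1389; OOP now $2051.
#3 ($925): $129 to deductible, leaving $796; 50% of $796 = $398. Member owes $527 (running OOP $2578).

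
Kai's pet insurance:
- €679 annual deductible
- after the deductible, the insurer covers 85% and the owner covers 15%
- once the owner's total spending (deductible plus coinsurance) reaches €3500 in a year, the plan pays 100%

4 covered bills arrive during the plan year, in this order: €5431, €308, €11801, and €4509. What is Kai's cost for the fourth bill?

Claim 1 — €5431: deductible takes €679, €4752 remains; owner's 15% is €712.80. Owner owes €1391.80 (running OOP €1391.80).
Claim 2 — €308: 15% coinsurance on €308 = €46.20. Owner owes €46.20 (running OOP €1438).
Claim 3 — €11801: deductible met; 15% of €11801 = €1770.15. Owner pays €1770.15; OOP now €3208.15.
Claim 4 — €4509: deductible met; 15% of €4509 = €676.35. Adding that to €3208.15 gives €3884.50, past the €3500 cap; owner pays only €3500 − €3208.15 = €291.85.

€291.85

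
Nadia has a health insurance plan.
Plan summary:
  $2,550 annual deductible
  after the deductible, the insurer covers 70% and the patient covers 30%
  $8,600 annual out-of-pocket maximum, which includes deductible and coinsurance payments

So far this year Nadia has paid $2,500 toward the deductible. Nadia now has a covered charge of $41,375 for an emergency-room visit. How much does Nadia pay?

$2,500 of the $2,550 deductible is already met, leaving $50.
The remaining $41,325 (= $41,375 − $50) moves to coinsurance.
Coinsurance: $41,325 × 30% = $12,397.50.
So the patient owes $50 + $12,397.50 = $12,447.50 before any cap.
Adding $12,447.50 to the $2,500 already spent would give $14,947.50, which exceeds the $8,600 cap; the patient pays just $8,600 − $2,500 = $6,100.

$6,100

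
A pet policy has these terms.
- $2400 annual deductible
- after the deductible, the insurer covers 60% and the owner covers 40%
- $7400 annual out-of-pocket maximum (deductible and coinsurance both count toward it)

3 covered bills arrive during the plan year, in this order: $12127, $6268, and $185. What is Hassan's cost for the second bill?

Bill 1, $12127: deductible takes $2400, $9727 remains; owner's 40% is $3890.80. Owner pays $6290.80; OOP now $6290.80.
Bill 2, $6268: deductible already satisfied, so owner's share is 40% × $6268 = $2507.20. Adding that to $6290.80 gives $8798, past the $7400 cap; owner pays only $7400 − $6290.80 = $1109.20.

$1109.20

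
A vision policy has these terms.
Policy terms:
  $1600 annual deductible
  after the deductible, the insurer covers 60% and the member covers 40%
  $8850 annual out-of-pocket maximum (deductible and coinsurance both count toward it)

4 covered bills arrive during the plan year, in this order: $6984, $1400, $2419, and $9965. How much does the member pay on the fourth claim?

Claim 1 ($6984): deductible takes $1600, $5384 remains; coinsurance $5384 × 40% = $2153.60. Member owes $3753.60 (running OOP $3753.60).
Claim 2 ($1400): 40% coinsurance on $1400 = $560. Member owes $560 (running OOP $4313.60).
Claim 3 ($2419): 40% coinsurance on $2419 = $967.60. Cost to member: $967.60. OOP to date $5281.20.
Claim 4 ($9965): deductible already satisfied, so member's share is 40% × $9965 = $3986. OOP would hit $9267.20 > $8850, so the cap limits the member to $8850 − $5281.20 = $3568.80.

$3568.80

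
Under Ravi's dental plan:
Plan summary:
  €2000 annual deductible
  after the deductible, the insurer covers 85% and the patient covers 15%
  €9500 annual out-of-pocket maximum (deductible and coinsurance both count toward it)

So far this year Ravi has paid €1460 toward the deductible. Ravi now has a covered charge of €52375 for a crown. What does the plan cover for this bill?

€44335

€1460 of the €2000 deductible is already met, leaving €540.
After the €540 deductible portion, €52375 − €540 = €51835 is subject to coinsurance.
15% of €51835 = €7775.25 falls to the patient.
So the patient owes €540 + €7775.25 = €8315.25 before any cap.
Year-to-date out-of-pocket would reach €1460 + €8315.25 = €9775.25, above the €9500 maximum, so the patient pays only €9500 − €1460 = €8040.
Insurer pays the balance: €52375 − €8040 = €44335.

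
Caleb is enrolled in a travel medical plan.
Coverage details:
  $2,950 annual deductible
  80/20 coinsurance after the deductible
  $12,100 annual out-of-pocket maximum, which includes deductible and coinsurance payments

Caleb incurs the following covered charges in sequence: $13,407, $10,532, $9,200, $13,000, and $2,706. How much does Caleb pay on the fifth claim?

$512.20

Claim 1 ($13,407): $2,950 to deductible, leaving $10,457; coinsurance $10,457 × 20% = $2,091.40. Traveler pays $5,041.40; OOP now $5,041.40.
Claim 2 ($10,532): deductible met; 20% of $10,532 = $2,106.40. Traveler owes $2,106.40 (running OOP $7,147.80).
Claim 3 ($9,200): deductible already satisfied, so traveler's share is 20% × $9,200 = $1,840. Cost to traveler: $1,840. OOP to date $8,987.80.
Claim 4 ($13,000): 20% coinsurance on $13,000 = $2,600. Cost to traveler: $2,600. OOP to date $11,587.80.
Claim 5 ($2,706): deductible met; 20% of $2,706 = $541.20. That would push OOP to $12,129, over the $12,100 cap, so traveler pays $12,100 − $11,587.80 = $512.20.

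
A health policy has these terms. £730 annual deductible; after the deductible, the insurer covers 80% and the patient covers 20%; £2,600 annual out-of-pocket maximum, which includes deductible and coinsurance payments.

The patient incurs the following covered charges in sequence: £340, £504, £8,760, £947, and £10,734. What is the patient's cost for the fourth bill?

Claim 1 — £340: fully absorbed by the deductible. Cost to patient: £340. OOP to date £340.
Claim 2 — £504: £390 to deductible, leaving £114; coinsurance £114 × 20% = £22.80. Patient pays £412.80; OOP now £752.80.
Claim 3 — £8,760: deductible already satisfied, so patient's share is 20% × £8,760 = £1,752. Patient owes £1,752 (running OOP £2,504.80).
Claim 4 — £947: deductible met; 20% of £947 = £189.40. OOP would hit £2,694.20 > £2,600, so the cap limits the patient to £2,600 − £2,504.80 = £95.20.

£95.20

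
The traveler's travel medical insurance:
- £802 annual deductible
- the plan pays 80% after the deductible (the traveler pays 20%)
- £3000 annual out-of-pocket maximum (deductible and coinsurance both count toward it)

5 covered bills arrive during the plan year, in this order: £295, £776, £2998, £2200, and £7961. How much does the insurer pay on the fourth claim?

Bill 1, £295: fully absorbed by the deductible. Traveler pays £295; OOP now £295. Plan pays £295 − £295 = £0.
Bill 2, £776: £507 to deductible, leaving £269; 20% of £269 = £53.80. Traveler owes £560.80 (running OOP £855.80). Insurer: £776 − £560.80 = £215.20.
Bill 3, £2998: deductible met; 20% of £2998 = £599.60. Cost to traveler: £599.60. OOP to date £1455.40. Plan pays £2998 − £599.60 = £2398.40.
Bill 4, £2200: deductible met; 20% of £2200 = £440. Traveler pays £440; OOP now £1895.40. Insurer: £2200 − £440 = £1760.

£1760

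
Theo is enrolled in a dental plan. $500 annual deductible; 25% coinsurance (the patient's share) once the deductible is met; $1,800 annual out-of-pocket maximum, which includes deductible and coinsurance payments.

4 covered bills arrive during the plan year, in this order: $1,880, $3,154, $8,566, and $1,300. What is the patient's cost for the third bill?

Bill 1, $1,880: $500 to deductible, leaving $1,380; patient's 25% is $345. Cost to patient: $845. OOP to date $845.
Bill 2, $3,154: deductible met; 25% of $3,154 = $788.50. Cost to patient: $788.50. OOP to date $1,633.50.
Bill 3, $8,566: 25% coinsurance on $8,566 = $2,141.50. That would push OOP to $3,775, over the $1,800 cap, so patient pays $1,800 − $1,633.50 = $166.50.

$166.50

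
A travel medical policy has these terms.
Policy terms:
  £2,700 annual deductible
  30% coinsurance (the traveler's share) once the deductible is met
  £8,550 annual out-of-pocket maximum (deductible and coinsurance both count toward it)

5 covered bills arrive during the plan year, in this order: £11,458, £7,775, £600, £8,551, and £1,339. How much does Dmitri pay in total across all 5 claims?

Claim 1 (£11,458): deductible takes £2,700, £8,758 remains; 30% of £8,758 = £2,627.40. Cost to traveler: £5,327.40. OOP to date £5,327.40.
Claim 2 (£7,775): deductible met; 30% of £7,775 = £2,332.50. Traveler owes £2,332.50 (running OOP £7,659.90).
Claim 3 (£600): 30% coinsurance on £600 = £180. Traveler pays £180; OOP now £7,839.90.
Claim 4 (£8,551): deductible already satisfied, so traveler's share is 30% × £8,551 = £2,565.30. That would push OOP to £10,405.20, over the £8,550 cap, so traveler pays £8,550 − £7,839.90 = £710.10.
Claim 5 (£1,339): deductible met; 30% of £1,339 = £401.70. That would push OOP to £8,951.70, over the £8,550 cap, so traveler pays £8,550 − £8,550 = £0.
Summing the traveler's payments: £5,327.40 + £2,332.50 + £180 + £710.10 + £0 = £8,550.

£8,550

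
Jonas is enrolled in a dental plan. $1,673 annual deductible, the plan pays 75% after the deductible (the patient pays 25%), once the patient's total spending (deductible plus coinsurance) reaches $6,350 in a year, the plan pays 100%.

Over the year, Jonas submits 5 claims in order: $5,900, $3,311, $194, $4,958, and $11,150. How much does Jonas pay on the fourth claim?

#1 ($5,900): deductible takes $1,673, $4,227 remains; coinsurance $4,227 × 25% = $1,056.75. Patient owes $2,729.75 (running OOP $2,729.75).
#2 ($3,311): deductible met; 25% of $3,311 = $827.75. Cost to patient: $827.75. OOP to date $3,557.50.
#3 ($194): deductible already satisfied, so patient's share is 25% × $194 = $48.50. Patient owes $48.50 (running OOP $3,606).
#4 ($4,958): deductible already satisfied, so patient's share is 25% × $4,958 = $1,239.50. Patient owes $1,239.50 (running OOP $4,845.50).

$1,239.50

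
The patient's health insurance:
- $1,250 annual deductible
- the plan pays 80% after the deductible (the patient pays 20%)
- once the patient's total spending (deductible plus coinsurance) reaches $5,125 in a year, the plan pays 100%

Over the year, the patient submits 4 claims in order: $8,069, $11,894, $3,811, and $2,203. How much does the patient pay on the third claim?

$132.40

Claim 1 — $8,069: deductible takes $1,250, $6,819 remains; 20% of $6,819 = $1,363.80. Patient pays $2,613.80; OOP now $2,613.80.
Claim 2 — $11,894: deductible met; 20% of $11,894 = $2,378.80. Patient pays $2,378.80; OOP now $4,992.60.
Claim 3 — $3,811: 20% coinsurance on $3,811 = $762.20. Adding that to $4,992.60 gives $5,754.80, past the $5,125 cap; patient pays only $5,125 − $4,992.60 = $132.40.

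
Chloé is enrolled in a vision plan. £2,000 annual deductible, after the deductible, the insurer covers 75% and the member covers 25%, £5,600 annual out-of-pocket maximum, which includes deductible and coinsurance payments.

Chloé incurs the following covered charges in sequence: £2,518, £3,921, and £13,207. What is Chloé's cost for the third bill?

Claim 1 — £2,518: £2,000 finishes the deductible; £518 goes to coinsurance; 25% of £518 = £129.50. Member pays £2,129.50; OOP now £2,129.50.
Claim 2 — £3,921: deductible already satisfied, so member's share is 25% × £3,921 = £980.25. Member pays £980.25; OOP now £3,109.75.
Claim 3 — £13,207: deductible met; 25% of £13,207 = £3,301.75. That would push OOP to £6,411.50, over the £5,600 cap, so member pays £5,600 − £3,109.75 = £2,490.25.

£2,490.25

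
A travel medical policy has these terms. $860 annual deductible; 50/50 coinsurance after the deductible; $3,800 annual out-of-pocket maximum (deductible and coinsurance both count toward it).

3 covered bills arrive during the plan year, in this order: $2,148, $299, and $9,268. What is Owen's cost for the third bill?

Claim 1 — $2,148: $860 to deductible, leaving $1,288; traveler's 50% is $644. Cost to traveler: $1,504. OOP to date $1,504.
Claim 2 — $299: 50% coinsurance on $299 = $149.50. Cost to traveler: $149.50. OOP to date $1,653.50.
Claim 3 — $9,268: deductible met; 50% of $9,268 = $4,634. Adding that to $1,653.50 gives $6,287.50, past the $3,800 cap; traveler pays only $3,800 − $1,653.50 = $2,146.50.

$2,146.50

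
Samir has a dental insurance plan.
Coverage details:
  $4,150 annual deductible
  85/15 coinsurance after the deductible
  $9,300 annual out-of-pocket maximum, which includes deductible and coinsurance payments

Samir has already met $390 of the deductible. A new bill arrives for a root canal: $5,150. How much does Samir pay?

Remaining deductible: $4,150 − $390 = $3,760.
After the $3,760 deductible portion, $5,150 − $3,760 = $1,390 is subject to coinsurance.
Patient's 15% share of $1,390 is $208.50.
Patient responsibility before any cap: $3,760 + $208.50 = $3,968.50.
Cumulative spending $390 + $3,968.50 = $4,358.50 stays under the $9,300 maximum.

$3,968.50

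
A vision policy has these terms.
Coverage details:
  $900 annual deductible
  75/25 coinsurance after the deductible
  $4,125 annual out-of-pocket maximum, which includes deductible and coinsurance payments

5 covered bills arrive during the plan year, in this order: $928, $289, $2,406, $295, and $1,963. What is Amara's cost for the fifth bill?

Claim 1 ($928): deductible takes $900, $28 remains; coinsurance $28 × 25% = $7. Member pays $907; OOP now $907.
Claim 2 ($289): deductible already satisfied, so member's share is 25% × $289 = $72.25. Member owes $72.25 (running OOP $979.25).
Claim 3 ($2,406): deductible already satisfied, so member's share is 25% × $2,406 = $601.50. Member pays $601.50; OOP now $1,580.75.
Claim 4 ($295): deductible met; 25% of $295 = $73.75. Member pays $73.75; OOP now $1,654.50.
Claim 5 ($1,963): deductible already satisfied, so member's share is 25% × $1,963 = $490.75. Cost to member: $490.75. OOP to date $2,145.25.

$490.75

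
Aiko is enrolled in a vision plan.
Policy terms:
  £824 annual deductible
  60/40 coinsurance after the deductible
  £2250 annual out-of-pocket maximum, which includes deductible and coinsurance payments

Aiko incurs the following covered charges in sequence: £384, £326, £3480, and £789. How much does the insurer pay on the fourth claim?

Claim 1 — £384: fully absorbed by the deductible. Member pays £384; OOP now £384. Plan pays £384 − £384 = £0.
Claim 2 — £326: fully absorbed by the deductible. Cost to member: £326. OOP to date £710. Insurer: £326 − £326 = £0.
Claim 3 — £3480: £114 finishes the deductible; £3366 goes to coinsurance; 40% of £3366 = £1346.40. Cost to member: £1460.40. OOP to date £2170.40. Plan pays £3480 − £1460.40 = £2019.60.
Claim 4 — £789: deductible met; 40% of £789 = £315.60. OOP would hit £2486 > £2250, so the cap limits the member to £2250 − £2170.40 = £79.60. Insurer: £789 − £79.60 = £709.40.

£709.40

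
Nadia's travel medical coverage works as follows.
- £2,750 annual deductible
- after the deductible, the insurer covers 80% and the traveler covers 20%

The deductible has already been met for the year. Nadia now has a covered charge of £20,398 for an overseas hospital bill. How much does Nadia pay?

The deductible is already satisfied, so the full bill goes to coinsurance.
Coinsurance: £20,398 × 20% = £4,079.60.

£4,079.60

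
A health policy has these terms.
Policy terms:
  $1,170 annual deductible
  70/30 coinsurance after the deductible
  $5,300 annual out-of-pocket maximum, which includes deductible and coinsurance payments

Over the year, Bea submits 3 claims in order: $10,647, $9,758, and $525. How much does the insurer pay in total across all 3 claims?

$15,630

Bill 1, $10,647: $1,170 to deductible, leaving $9,477; coinsurance $9,477 × 30% = $2,843.10. Patient pays $4,013.10; OOP now $4,013.10. Insurer: $10,647 − $4,013.10 = $6,633.90.
Bill 2, $9,758: deductible met; 30% of $9,758 = $2,927.40. Adding that to $4,013.10 gives $6,940.50, past the $5,300 cap; patient pays only $5,300 − $4,013.10 = $1,286.90. Insurer: $9,758 − $1,286.90 = $8,471.10.
Bill 3, $525: 30% coinsurance on $525 = $157.50. That would push OOP to $5,457.50, over the $5,300 cap, so patient pays $5,300 − $5,300 = $0. Plan pays $525 − $0 = $525.
Insurer total: $6,633.90 + $8,471.10 + $525 = $15,630.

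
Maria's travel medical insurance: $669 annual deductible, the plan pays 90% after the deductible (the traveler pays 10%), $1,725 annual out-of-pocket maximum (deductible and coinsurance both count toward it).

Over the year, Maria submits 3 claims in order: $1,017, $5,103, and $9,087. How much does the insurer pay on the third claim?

Claim 1 ($1,017): $669 to deductible, leaving $348; coinsurance $348 × 10% = $34.80. Traveler pays $703.80; OOP now $703.80. Plan pays $1,017 − $703.80 = $313.20.
Claim 2 ($5,103): 10% coinsurance on $5,103 = $510.30. Cost to traveler: $510.30. OOP to date $1,214.10. Plan pays $5,103 − $510.30 = $4,592.70.
Claim 3 ($9,087): 10% coinsurance on $9,087 = $908.70. That would push OOP to $2,122.80, over the $1,725 cap, so traveler pays $1,725 − $1,214.10 = $510.90. Insurer: $9,087 − $510.90 = $8,576.10.

$8,576.10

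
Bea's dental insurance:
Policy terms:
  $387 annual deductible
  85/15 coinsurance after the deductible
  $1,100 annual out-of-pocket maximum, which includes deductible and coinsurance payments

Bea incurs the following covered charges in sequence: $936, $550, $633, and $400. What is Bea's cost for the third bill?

Claim 1 — $936: deductible takes $387, $549 remains; patient's 15% is $82.35. Patient owes $469.35 (running OOP $469.35).
Claim 2 — $550: deductible already satisfied, so patient's share is 15% × $550 = $82.50. Patient owes $82.50 (running OOP $551.85).
Claim 3 — $633: deductible met; 15% of $633 = $94.95. Patient pays $94.95; OOP now $646.80.

$94.95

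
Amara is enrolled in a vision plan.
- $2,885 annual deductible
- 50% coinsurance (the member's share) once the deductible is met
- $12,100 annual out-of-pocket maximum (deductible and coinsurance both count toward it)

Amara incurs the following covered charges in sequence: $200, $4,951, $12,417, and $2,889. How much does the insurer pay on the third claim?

#1 ($200): entire amount goes to the deductible. Member pays $200; OOP now $200. Plan pays $200 − $200 = $0.
#2 ($4,951): $2,685 finishes the deductible; $2,266 goes to coinsurance; coinsurance $2,266 × 50% = $1,133. Member pays $3,818; OOP now $4,018. Insurer: $4,951 − $3,818 = $1,133.
#3 ($12,417): 50% coinsurance on $12,417 = $6,208.50. Cost to member: $6,208.50. OOP to date $10,226.50. Plan pays $12,417 − $6,208.50 = $6,208.50.

$6,208.50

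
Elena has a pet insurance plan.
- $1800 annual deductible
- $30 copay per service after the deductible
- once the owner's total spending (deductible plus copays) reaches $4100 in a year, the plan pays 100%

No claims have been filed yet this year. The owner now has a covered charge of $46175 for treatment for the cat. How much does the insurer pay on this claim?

Deductible not yet touched, so the first $1800 of the bill goes to the deductible.
That leaves $46175 − $1800 = $44375 for the copay.
Copay on this service: $30.
That puts the owner's cost at $1800 + $30 = $1830 before any cap.
Total out-of-pocket so far would be $0 + $1830 = $1830, below the $4100 cap — no reduction.
The plan picks up $46175 − $1830 = $44345.

$44345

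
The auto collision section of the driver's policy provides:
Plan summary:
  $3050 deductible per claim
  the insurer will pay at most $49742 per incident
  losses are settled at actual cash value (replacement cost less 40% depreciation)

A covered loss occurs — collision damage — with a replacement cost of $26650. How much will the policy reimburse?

$12940

At 40% depreciation, ACV = $26650 − $10660 = $15990.
After the deductible, $15990 − $3050 = $12940 remains.
That's under the $49742 cap, so the insurer reimburses the full $12940.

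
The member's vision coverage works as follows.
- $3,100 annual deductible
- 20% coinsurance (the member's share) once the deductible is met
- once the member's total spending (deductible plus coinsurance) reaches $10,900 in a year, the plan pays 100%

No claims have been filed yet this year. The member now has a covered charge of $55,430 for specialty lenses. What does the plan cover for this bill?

The full $3,100 deductible is still open; $3,100 of this bill applies to it.
After the $3,100 deductible portion, $55,430 − $3,100 = $52,330 is subject to coinsurance.
20% of $52,330 = $10,466 falls to the member.
Member responsibility before any cap: $3,100 + $10,466 = $13,566.
Year-to-date out-of-pocket would reach $0 + $13,566 = $13,566, above the $10,900 maximum, so the member pays only $10,900 − $0 = $10,900.
Insurer pays the balance: $55,430 − $10,900 = $44,530.

$44,530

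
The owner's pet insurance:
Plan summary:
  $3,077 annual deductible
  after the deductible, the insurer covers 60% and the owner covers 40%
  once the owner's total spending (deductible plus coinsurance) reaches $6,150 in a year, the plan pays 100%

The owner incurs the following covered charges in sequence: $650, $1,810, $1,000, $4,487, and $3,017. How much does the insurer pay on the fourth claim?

$2,692.20

Claim 1 ($650): fully absorbed by the deductible. Owner pays $650; OOP now $650. Plan pays $650 − $650 = $0.
Claim 2 ($1,810): fully absorbed by the deductible. Owner owes $1,810 (running OOP $2,460). Plan pays $1,810 − $1,810 = $0.
Claim 3 ($1,000): $617 to deductible, leaving $383; owner's 40% is $153.20. Owner owes $770.20 (running OOP $3,230.20). Insurer: $1,000 − $770.20 = $229.80.
Claim 4 ($4,487): 40% coinsurance on $4,487 = $1,794.80. Owner pays $1,794.80; OOP now $5,025. Plan pays $4,487 − $1,794.80 = $2,692.20.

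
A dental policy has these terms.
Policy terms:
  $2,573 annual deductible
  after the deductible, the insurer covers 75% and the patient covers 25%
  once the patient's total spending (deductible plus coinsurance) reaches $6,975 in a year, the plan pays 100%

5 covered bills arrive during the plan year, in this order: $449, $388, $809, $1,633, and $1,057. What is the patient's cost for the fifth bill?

Bill 1, $449: all of it applies to the deductible. Cost to patient: $449. OOP to date $449.
Bill 2, $388: fully absorbed by the deductible. Cost to patient: $388. OOP to date $837.
Bill 3, $809: fully absorbed by the deductible. Patient pays $809; OOP now $1,646.
Bill 4, $1,633: $927 to deductible, leaving $706; coinsurance $706 × 25% = $176.50. Patient pays $1,103.50; OOP now $2,749.50.
Bill 5, $1,057: 25% coinsurance on $1,057 = $264.25. Cost to patient: $264.25. OOP to date $3,013.75.

$264.25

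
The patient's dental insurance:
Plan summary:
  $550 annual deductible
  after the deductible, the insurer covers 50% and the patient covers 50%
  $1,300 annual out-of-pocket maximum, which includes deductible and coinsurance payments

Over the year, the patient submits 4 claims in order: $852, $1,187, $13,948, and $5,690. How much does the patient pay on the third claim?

Claim 1 ($852): $550 finishes the deductible; $302 goes to coinsurance; coinsurance $302 × 50% = $151. Patient owes $701 (running OOP $701).
Claim 2 ($1,187): deductible already satisfied, so patient's share is 50% × $1,187 = $593.50. Patient owes $593.50 (running OOP $1,294.50).
Claim 3 ($13,948): deductible met; 50% of $13,948 = $6,974. That would push OOP to $8,268.50, over the $1,300 cap, so patient pays $1,300 − $1,294.50 = $5.50.

$5.50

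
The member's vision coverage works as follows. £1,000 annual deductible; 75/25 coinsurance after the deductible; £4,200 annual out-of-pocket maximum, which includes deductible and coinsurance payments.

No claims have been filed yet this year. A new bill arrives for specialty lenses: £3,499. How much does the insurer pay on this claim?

£1,874.25

Nothing has been paid toward the £1,000 deductible, so the first £1,000 of this charge is applied there.
After the £1,000 deductible portion, £3,499 − £1,000 = £2,499 is subject to coinsurance.
Member's 25% share of £2,499 is £624.75.
So the member owes £1,000 + £624.75 = £1,624.75 before any cap.
Total out-of-pocket so far would be £0 + £1,624.75 = £1,624.75, below the £4,200 cap — no reduction.
Insurer pays the balance: £3,499 − £1,624.75 = £1,874.25.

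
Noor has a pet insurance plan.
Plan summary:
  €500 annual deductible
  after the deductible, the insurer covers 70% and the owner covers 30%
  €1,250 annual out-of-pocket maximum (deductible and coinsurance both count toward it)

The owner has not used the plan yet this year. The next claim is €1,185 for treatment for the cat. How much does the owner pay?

The full €500 deductible is still open; €500 of this bill applies to it.
The remaining €685 (= €1,185 − €500) moves to coinsurance.
Owner's 30% share of €685 is €205.50.
So the owner owes €500 + €205.50 = €705.50 before any cap.
Cumulative spending €0 + €705.50 = €705.50 stays under the €1,250 maximum.

€705.50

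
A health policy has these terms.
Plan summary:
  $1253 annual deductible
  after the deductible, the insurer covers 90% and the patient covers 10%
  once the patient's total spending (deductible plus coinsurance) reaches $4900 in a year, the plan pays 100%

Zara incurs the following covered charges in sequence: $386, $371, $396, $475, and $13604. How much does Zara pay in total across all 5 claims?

#1 ($386): fully absorbed by the deductible. Cost to patient: $386. OOP to date $386.
#2 ($371): entire amount goes to the deductible. Cost to patient: $371. OOP to date $757.
#3 ($396): all of it applies to the deductible. Patient owes $396 (running OOP $1153).
#4 ($475): deductible takes $100, $375 remains; 10% of $375 = $37.50. Cost to patient: $137.50. OOP to date $1290.50.
#5 ($13604): deductible already satisfied, so patient's share is 10% × $13604 = $1360.40. Patient owes $1360.40 (running OOP $2650.90).
Summing the patient's payments: $386 + $371 + $396 + $137.50 + $1360.40 = $2650.90.

$2650.90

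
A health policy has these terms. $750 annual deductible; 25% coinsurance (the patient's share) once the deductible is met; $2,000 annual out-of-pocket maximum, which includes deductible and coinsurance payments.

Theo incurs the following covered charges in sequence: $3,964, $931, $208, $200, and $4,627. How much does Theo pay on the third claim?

Claim 1 — $3,964: $750 finishes the deductible; $3,214 goes to coinsurance; 25% of $3,214 = $803.50. Patient pays $1,553.50; OOP now $1,553.50.
Claim 2 — $931: deductible already satisfied, so patient's share is 25% × $931 = $232.75. Patient pays $232.75; OOP now $1,786.25.
Claim 3 — $208: deductible met; 25% of $208 = $52. Cost to patient: $52. OOP to date $1,838.25.

$52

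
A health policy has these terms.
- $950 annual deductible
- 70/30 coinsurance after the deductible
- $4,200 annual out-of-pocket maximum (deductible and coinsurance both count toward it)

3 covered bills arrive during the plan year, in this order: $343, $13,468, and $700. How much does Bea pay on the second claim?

Claim 1 — $343: all of it applies to the deductible. Cost to patient: $343. OOP to date $343.
Claim 2 — $13,468: deductible takes $607, $12,861 remains; coinsurance $12,861 × 30% = $3,858.30. Deductible plus coinsurance: $607 + $3,858.30 = $4,465.30. Adding that to $343 gives $4,808.30, past the $4,200 cap; patient pays only $4,200 − $343 = $3,857.

$3,857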